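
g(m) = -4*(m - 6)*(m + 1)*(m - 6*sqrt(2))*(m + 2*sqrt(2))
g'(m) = -4*(m - 6)*(m + 1)*(m - 6*sqrt(2)) - 4*(m - 6)*(m + 1)*(m + 2*sqrt(2)) - 4*(m - 6)*(m - 6*sqrt(2))*(m + 2*sqrt(2)) - 4*(m + 1)*(m - 6*sqrt(2))*(m + 2*sqrt(2)) = -16*m^3 + 60*m^2 + 48*sqrt(2)*m^2 - 160*sqrt(2)*m + 240*m - 480 - 96*sqrt(2)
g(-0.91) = -44.84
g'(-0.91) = -510.30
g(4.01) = -1220.47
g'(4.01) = 463.94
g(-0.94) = -29.65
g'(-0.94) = -502.38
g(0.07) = -619.06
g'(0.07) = -614.18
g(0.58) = -922.97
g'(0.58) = -567.91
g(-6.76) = -17621.18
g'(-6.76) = 10078.01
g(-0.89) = -55.09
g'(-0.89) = -515.41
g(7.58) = 510.94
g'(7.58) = -132.38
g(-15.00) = -336162.91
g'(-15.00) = 81951.85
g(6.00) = 0.00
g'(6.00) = 614.35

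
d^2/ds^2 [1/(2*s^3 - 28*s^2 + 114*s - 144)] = (6*s^2 - 76*s + 249)/(s^7 - 36*s^6 + 534*s^5 - 4220*s^4 + 19185*s^3 - 50328*s^2 + 70848*s - 41472)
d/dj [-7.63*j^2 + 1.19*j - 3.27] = 1.19 - 15.26*j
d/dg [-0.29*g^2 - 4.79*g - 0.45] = -0.58*g - 4.79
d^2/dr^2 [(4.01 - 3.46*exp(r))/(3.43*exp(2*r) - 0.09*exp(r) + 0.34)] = (-40.706554*exp(4*r) + 187.640894*exp(3*r) + 20.496651*exp(2*r) - 18.779243*exp(r) - 0.27727)*exp(r)/(40.353607*exp(6*r) - 3.176523*exp(5*r) + 12.083547*exp(4*r) - 0.630477*exp(3*r) + 1.197786*exp(2*r) - 0.031212*exp(r) + 0.039304)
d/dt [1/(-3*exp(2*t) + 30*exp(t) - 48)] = 2*(exp(t) - 5)*exp(t)/(3*(exp(2*t) - 10*exp(t) + 16)^2)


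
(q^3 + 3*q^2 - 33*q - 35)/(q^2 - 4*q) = (q^3 + 3*q^2 - 33*q - 35)/(q*(q - 4))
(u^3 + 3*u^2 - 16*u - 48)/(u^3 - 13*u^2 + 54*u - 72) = (u^2 + 7*u + 12)/(u^2 - 9*u + 18)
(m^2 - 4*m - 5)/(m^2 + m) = (m - 5)/m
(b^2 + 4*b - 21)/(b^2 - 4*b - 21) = (-b^2 - 4*b + 21)/(-b^2 + 4*b + 21)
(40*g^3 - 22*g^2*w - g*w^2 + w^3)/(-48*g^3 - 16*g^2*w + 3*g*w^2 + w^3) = (-10*g^2 + 3*g*w + w^2)/(12*g^2 + 7*g*w + w^2)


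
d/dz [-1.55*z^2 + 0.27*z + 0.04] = 0.27 - 3.1*z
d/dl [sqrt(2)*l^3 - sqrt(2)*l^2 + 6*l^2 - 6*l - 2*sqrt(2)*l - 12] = 3*sqrt(2)*l^2 - 2*sqrt(2)*l + 12*l - 6 - 2*sqrt(2)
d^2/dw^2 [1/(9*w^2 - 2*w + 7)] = 2*(-81*w^2 + 18*w + 4*(9*w - 1)^2 - 63)/(9*w^2 - 2*w + 7)^3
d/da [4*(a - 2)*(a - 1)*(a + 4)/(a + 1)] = 8*(a^3 + 2*a^2 + a - 9)/(a^2 + 2*a + 1)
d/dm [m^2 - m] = 2*m - 1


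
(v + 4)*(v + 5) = v^2 + 9*v + 20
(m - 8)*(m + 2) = m^2 - 6*m - 16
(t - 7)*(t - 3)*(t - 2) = t^3 - 12*t^2 + 41*t - 42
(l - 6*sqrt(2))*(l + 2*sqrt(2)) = l^2 - 4*sqrt(2)*l - 24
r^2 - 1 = (r - 1)*(r + 1)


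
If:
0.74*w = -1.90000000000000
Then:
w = -2.57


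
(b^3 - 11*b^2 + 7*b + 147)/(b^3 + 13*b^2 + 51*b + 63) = (b^2 - 14*b + 49)/(b^2 + 10*b + 21)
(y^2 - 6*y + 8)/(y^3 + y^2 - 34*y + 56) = 1/(y + 7)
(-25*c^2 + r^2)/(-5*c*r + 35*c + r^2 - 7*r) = (5*c + r)/(r - 7)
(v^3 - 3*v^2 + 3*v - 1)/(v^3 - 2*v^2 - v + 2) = (v^2 - 2*v + 1)/(v^2 - v - 2)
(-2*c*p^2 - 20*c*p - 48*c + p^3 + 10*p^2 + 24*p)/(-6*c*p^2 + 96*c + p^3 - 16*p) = (-2*c*p - 12*c + p^2 + 6*p)/(-6*c*p + 24*c + p^2 - 4*p)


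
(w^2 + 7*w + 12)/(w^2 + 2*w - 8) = (w + 3)/(w - 2)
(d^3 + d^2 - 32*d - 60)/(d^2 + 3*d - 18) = (d^3 + d^2 - 32*d - 60)/(d^2 + 3*d - 18)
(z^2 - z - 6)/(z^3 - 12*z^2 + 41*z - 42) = (z + 2)/(z^2 - 9*z + 14)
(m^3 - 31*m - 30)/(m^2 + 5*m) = m - 5 - 6/m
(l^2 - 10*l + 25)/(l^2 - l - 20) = (l - 5)/(l + 4)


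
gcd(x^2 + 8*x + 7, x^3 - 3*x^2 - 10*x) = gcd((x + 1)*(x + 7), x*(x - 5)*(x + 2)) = 1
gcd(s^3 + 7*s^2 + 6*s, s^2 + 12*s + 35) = 1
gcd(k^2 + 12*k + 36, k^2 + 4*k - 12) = k + 6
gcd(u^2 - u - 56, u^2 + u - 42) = u + 7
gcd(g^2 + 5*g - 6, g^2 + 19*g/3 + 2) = g + 6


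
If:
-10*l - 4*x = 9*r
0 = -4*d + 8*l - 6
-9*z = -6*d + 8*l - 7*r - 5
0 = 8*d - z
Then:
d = z/8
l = z/16 + 3/4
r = 5*z/4 + 1/7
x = -95*z/32 - 123/56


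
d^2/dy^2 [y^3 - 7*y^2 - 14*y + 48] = 6*y - 14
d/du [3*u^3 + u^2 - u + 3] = 9*u^2 + 2*u - 1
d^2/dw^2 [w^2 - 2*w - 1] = 2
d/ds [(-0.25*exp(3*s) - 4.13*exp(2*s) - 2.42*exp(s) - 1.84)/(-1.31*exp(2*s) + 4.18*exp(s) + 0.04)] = (0.3275*exp(4*s) - 2.09*exp(3*s) - 20.4636*exp(2*s) - 5.1512*exp(s) + 7.5944)*exp(s)/(1.7161*exp(4*s) - 10.9516*exp(3*s) + 17.3676*exp(2*s) + 0.3344*exp(s) + 0.0016)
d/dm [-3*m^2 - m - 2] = -6*m - 1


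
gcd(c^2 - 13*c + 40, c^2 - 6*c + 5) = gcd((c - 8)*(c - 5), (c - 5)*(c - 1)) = c - 5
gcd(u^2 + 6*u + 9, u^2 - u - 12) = u + 3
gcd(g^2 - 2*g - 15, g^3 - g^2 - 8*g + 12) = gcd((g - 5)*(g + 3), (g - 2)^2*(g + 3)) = g + 3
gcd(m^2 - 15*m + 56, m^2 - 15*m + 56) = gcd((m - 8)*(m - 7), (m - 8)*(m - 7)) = m^2 - 15*m + 56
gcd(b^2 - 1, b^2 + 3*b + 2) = b + 1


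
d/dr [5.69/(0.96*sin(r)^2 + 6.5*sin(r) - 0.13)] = -(10.9248*sin(r) + 36.985)*cos(r)/(0.96*sin(r)^2 + 6.5*sin(r) - 0.13)^2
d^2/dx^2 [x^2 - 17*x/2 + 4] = 2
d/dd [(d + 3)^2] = 2*d + 6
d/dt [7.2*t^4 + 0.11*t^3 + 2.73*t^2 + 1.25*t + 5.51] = 28.8*t^3 + 0.33*t^2 + 5.46*t + 1.25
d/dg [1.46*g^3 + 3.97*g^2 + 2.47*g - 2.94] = 4.38*g^2 + 7.94*g + 2.47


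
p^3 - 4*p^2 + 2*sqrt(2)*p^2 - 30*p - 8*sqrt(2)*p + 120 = (p - 4)*(p - 3*sqrt(2))*(p + 5*sqrt(2))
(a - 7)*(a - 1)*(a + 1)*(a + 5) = a^4 - 2*a^3 - 36*a^2 + 2*a + 35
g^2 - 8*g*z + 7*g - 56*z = (g + 7)*(g - 8*z)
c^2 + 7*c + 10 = (c + 2)*(c + 5)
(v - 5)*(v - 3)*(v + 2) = v^3 - 6*v^2 - v + 30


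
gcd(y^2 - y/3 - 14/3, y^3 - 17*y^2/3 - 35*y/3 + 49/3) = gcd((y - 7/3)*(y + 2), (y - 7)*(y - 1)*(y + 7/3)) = 1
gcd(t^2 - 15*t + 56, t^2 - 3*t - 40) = t - 8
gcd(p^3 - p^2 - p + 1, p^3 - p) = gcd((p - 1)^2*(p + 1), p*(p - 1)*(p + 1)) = p^2 - 1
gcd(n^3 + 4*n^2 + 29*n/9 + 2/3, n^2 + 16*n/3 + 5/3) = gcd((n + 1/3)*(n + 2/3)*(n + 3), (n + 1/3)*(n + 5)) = n + 1/3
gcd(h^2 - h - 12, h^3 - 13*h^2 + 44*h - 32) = h - 4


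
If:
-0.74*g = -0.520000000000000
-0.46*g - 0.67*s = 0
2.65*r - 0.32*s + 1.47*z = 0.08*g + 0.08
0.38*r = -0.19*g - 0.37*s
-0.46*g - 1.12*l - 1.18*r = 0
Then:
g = 0.70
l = -0.41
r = 0.12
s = -0.48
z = -0.23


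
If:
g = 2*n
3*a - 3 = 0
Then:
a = 1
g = 2*n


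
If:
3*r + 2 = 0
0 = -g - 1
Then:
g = -1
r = -2/3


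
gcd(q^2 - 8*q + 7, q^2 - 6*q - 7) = q - 7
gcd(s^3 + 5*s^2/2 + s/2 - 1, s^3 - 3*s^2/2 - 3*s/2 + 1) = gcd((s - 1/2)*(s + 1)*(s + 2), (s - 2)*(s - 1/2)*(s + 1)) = s^2 + s/2 - 1/2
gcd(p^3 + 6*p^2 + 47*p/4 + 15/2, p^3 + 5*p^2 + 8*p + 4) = p + 2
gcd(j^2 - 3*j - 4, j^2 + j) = j + 1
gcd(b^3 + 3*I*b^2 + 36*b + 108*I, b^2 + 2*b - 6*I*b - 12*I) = b - 6*I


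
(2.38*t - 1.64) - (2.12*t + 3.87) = 0.26*t - 5.51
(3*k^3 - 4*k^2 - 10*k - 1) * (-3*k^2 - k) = -9*k^5 + 9*k^4 + 34*k^3 + 13*k^2 + k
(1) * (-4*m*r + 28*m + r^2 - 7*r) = -4*m*r + 28*m + r^2 - 7*r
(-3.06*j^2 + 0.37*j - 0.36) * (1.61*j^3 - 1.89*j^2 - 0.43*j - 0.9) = -4.9266*j^5 + 6.3791*j^4 + 0.0369000000000002*j^3 + 3.2753*j^2 - 0.1782*j + 0.324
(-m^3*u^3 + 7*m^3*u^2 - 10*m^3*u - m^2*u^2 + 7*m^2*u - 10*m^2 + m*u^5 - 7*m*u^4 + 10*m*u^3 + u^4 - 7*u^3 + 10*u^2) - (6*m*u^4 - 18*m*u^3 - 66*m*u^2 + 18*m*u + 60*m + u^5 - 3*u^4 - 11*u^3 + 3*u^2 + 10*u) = -m^3*u^3 + 7*m^3*u^2 - 10*m^3*u - m^2*u^2 + 7*m^2*u - 10*m^2 + m*u^5 - 13*m*u^4 + 28*m*u^3 + 66*m*u^2 - 18*m*u - 60*m - u^5 + 4*u^4 + 4*u^3 + 7*u^2 - 10*u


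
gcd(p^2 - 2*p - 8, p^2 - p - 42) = 1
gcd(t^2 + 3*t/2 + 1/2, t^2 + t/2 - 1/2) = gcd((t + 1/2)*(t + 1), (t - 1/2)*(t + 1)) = t + 1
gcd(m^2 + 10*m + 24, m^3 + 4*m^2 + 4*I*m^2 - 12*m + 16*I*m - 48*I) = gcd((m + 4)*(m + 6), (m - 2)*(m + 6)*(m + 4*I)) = m + 6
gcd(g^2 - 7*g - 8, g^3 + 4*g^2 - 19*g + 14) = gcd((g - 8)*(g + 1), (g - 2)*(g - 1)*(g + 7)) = 1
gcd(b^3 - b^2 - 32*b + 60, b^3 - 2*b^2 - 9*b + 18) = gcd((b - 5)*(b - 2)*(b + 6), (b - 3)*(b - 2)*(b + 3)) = b - 2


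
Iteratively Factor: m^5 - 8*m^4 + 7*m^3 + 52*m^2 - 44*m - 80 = (m + 1)*(m^4 - 9*m^3 + 16*m^2 + 36*m - 80) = (m + 1)*(m + 2)*(m^3 - 11*m^2 + 38*m - 40) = (m - 5)*(m + 1)*(m + 2)*(m^2 - 6*m + 8) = (m - 5)*(m - 2)*(m + 1)*(m + 2)*(m - 4)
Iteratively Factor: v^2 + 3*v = (v + 3)*(v)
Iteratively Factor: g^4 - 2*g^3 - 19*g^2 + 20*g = (g - 5)*(g^3 + 3*g^2 - 4*g) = (g - 5)*(g - 1)*(g^2 + 4*g) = g*(g - 5)*(g - 1)*(g + 4)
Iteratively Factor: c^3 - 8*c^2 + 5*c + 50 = (c - 5)*(c^2 - 3*c - 10) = (c - 5)^2*(c + 2)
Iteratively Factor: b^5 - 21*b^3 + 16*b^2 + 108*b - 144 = (b - 3)*(b^4 + 3*b^3 - 12*b^2 - 20*b + 48) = (b - 3)*(b - 2)*(b^3 + 5*b^2 - 2*b - 24) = (b - 3)*(b - 2)^2*(b^2 + 7*b + 12) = (b - 3)*(b - 2)^2*(b + 3)*(b + 4)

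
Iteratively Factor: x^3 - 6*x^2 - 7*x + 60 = (x + 3)*(x^2 - 9*x + 20) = (x - 4)*(x + 3)*(x - 5)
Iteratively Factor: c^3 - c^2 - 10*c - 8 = (c + 2)*(c^2 - 3*c - 4) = (c - 4)*(c + 2)*(c + 1)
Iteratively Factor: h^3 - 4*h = (h)*(h^2 - 4) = h*(h + 2)*(h - 2)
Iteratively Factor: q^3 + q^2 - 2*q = (q - 1)*(q^2 + 2*q) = q*(q - 1)*(q + 2)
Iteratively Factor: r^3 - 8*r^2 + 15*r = (r - 3)*(r^2 - 5*r) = r*(r - 3)*(r - 5)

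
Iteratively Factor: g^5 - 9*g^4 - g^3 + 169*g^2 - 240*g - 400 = (g + 4)*(g^4 - 13*g^3 + 51*g^2 - 35*g - 100) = (g - 5)*(g + 4)*(g^3 - 8*g^2 + 11*g + 20) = (g - 5)^2*(g + 4)*(g^2 - 3*g - 4) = (g - 5)^2*(g + 1)*(g + 4)*(g - 4)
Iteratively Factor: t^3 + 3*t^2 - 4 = (t + 2)*(t^2 + t - 2) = (t - 1)*(t + 2)*(t + 2)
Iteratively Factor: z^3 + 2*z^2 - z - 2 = (z - 1)*(z^2 + 3*z + 2) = (z - 1)*(z + 1)*(z + 2)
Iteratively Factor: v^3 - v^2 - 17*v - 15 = (v + 1)*(v^2 - 2*v - 15) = (v + 1)*(v + 3)*(v - 5)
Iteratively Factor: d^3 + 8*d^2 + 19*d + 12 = (d + 3)*(d^2 + 5*d + 4) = (d + 1)*(d + 3)*(d + 4)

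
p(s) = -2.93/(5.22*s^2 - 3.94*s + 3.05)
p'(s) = -2.93*(3.94 - 10.44*s)/(5.22*s^2 - 3.94*s + 3.05)^2 = (30.5892*s - 11.5442)/(5.22*s^2 - 3.94*s + 3.05)^2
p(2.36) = -0.13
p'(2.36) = 0.12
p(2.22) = -0.15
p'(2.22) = 0.14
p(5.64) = -0.02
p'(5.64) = 0.01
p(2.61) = -0.10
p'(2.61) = 0.09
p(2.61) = -0.10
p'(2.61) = 0.09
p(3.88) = -0.04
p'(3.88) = 0.02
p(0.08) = -1.06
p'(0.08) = -1.19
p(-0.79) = -0.31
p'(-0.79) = -0.40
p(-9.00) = -0.01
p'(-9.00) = -0.00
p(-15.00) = -0.00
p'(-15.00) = -0.00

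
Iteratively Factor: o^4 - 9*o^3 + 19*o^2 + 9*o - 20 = (o - 4)*(o^3 - 5*o^2 - o + 5) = (o - 4)*(o + 1)*(o^2 - 6*o + 5) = (o - 4)*(o - 1)*(o + 1)*(o - 5)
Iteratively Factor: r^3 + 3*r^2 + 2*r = (r + 1)*(r^2 + 2*r) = (r + 1)*(r + 2)*(r)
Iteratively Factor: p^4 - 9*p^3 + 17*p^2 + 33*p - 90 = (p + 2)*(p^3 - 11*p^2 + 39*p - 45) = (p - 3)*(p + 2)*(p^2 - 8*p + 15) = (p - 3)^2*(p + 2)*(p - 5)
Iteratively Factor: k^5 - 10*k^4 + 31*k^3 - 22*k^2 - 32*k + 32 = (k + 1)*(k^4 - 11*k^3 + 42*k^2 - 64*k + 32) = (k - 1)*(k + 1)*(k^3 - 10*k^2 + 32*k - 32) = (k - 4)*(k - 1)*(k + 1)*(k^2 - 6*k + 8) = (k - 4)^2*(k - 1)*(k + 1)*(k - 2)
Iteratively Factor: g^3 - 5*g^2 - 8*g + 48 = (g - 4)*(g^2 - g - 12) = (g - 4)*(g + 3)*(g - 4)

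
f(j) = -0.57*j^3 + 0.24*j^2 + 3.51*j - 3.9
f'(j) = -1.71*j^2 + 0.48*j + 3.51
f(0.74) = -1.40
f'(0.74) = 2.93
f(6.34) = -117.26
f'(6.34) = -62.18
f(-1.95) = -5.61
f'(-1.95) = -3.93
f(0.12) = -3.48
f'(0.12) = 3.54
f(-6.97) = 176.30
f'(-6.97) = -82.91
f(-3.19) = 5.85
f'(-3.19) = -15.42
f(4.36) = -31.28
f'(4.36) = -26.90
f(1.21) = -0.31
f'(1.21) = 1.59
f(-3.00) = 3.12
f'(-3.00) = -13.32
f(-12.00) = 973.50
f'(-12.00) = -248.49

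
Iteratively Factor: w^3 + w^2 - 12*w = (w + 4)*(w^2 - 3*w) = w*(w + 4)*(w - 3)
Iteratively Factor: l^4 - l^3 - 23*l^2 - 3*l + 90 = (l - 2)*(l^3 + l^2 - 21*l - 45) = (l - 2)*(l + 3)*(l^2 - 2*l - 15) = (l - 5)*(l - 2)*(l + 3)*(l + 3)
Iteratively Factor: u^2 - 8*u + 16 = (u - 4)*(u - 4)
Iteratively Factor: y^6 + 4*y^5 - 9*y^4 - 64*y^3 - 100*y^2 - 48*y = (y + 3)*(y^5 + y^4 - 12*y^3 - 28*y^2 - 16*y) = y*(y + 3)*(y^4 + y^3 - 12*y^2 - 28*y - 16) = y*(y + 2)*(y + 3)*(y^3 - y^2 - 10*y - 8) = y*(y + 1)*(y + 2)*(y + 3)*(y^2 - 2*y - 8) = y*(y - 4)*(y + 1)*(y + 2)*(y + 3)*(y + 2)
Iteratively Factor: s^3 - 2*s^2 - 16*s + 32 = (s + 4)*(s^2 - 6*s + 8) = (s - 2)*(s + 4)*(s - 4)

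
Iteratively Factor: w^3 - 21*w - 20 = (w + 4)*(w^2 - 4*w - 5) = (w + 1)*(w + 4)*(w - 5)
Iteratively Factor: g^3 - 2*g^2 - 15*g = (g - 5)*(g^2 + 3*g) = (g - 5)*(g + 3)*(g)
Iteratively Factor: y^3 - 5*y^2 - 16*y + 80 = (y + 4)*(y^2 - 9*y + 20) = (y - 4)*(y + 4)*(y - 5)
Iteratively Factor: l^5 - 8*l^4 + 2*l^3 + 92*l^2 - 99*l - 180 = (l - 5)*(l^4 - 3*l^3 - 13*l^2 + 27*l + 36) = (l - 5)*(l - 4)*(l^3 + l^2 - 9*l - 9) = (l - 5)*(l - 4)*(l + 1)*(l^2 - 9) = (l - 5)*(l - 4)*(l - 3)*(l + 1)*(l + 3)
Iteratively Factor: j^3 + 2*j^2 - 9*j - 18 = (j + 3)*(j^2 - j - 6) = (j - 3)*(j + 3)*(j + 2)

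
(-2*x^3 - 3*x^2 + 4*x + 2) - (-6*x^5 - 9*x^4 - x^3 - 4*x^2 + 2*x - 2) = 6*x^5 + 9*x^4 - x^3 + x^2 + 2*x + 4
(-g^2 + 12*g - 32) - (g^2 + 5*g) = -2*g^2 + 7*g - 32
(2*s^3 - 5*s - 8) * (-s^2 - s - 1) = -2*s^5 - 2*s^4 + 3*s^3 + 13*s^2 + 13*s + 8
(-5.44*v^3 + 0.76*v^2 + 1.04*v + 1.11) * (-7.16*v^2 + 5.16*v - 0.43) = 38.9504*v^5 - 33.512*v^4 - 1.1856*v^3 - 2.908*v^2 + 5.2804*v - 0.4773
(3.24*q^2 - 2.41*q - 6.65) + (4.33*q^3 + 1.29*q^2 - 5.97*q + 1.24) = 4.33*q^3 + 4.53*q^2 - 8.38*q - 5.41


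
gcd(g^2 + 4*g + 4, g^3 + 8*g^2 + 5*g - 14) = g + 2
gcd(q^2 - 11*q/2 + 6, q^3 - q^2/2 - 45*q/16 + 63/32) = q - 3/2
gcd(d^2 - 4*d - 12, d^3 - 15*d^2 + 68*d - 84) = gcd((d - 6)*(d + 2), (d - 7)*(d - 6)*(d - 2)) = d - 6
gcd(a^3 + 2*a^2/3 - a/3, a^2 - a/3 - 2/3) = 1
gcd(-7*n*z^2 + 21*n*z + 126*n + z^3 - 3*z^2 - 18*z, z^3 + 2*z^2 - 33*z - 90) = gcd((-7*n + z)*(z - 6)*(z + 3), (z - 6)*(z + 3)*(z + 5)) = z^2 - 3*z - 18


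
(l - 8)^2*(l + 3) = l^3 - 13*l^2 + 16*l + 192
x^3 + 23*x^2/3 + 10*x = x*(x + 5/3)*(x + 6)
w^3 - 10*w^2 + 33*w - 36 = (w - 4)*(w - 3)^2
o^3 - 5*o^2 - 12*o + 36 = (o - 6)*(o - 2)*(o + 3)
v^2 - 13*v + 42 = (v - 7)*(v - 6)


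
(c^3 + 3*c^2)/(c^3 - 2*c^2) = (c + 3)/(c - 2)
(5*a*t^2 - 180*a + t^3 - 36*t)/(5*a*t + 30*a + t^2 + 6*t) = t - 6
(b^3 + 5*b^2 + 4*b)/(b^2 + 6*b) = (b^2 + 5*b + 4)/(b + 6)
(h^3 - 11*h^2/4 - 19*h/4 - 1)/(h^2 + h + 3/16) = 4*(h^2 - 3*h - 4)/(4*h + 3)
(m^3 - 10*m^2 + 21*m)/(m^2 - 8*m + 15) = m*(m - 7)/(m - 5)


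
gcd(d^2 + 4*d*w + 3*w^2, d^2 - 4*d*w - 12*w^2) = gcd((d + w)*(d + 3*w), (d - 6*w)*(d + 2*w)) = 1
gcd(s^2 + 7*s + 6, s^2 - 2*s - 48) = s + 6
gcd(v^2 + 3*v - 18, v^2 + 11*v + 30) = v + 6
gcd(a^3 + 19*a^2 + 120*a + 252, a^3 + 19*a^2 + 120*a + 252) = a^3 + 19*a^2 + 120*a + 252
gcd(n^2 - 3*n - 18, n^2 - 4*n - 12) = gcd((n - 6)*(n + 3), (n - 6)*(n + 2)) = n - 6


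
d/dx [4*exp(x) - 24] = 4*exp(x)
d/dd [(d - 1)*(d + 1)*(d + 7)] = 3*d^2 + 14*d - 1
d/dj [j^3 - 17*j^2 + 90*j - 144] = 3*j^2 - 34*j + 90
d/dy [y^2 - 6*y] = 2*y - 6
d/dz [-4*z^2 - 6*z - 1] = -8*z - 6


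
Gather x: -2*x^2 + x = -2*x^2 + x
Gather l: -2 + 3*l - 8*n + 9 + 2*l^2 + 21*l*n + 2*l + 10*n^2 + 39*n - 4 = 2*l^2 + l*(21*n + 5) + 10*n^2 + 31*n + 3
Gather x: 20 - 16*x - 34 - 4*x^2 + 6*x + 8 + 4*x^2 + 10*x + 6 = 0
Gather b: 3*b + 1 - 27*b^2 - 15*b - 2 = -27*b^2 - 12*b - 1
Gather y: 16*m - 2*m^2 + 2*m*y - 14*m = -2*m^2 + 2*m*y + 2*m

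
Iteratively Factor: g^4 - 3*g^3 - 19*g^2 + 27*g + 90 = (g - 3)*(g^3 - 19*g - 30) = (g - 3)*(g + 3)*(g^2 - 3*g - 10) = (g - 5)*(g - 3)*(g + 3)*(g + 2)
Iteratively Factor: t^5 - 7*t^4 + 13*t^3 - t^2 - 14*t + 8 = (t - 4)*(t^4 - 3*t^3 + t^2 + 3*t - 2) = (t - 4)*(t + 1)*(t^3 - 4*t^2 + 5*t - 2) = (t - 4)*(t - 1)*(t + 1)*(t^2 - 3*t + 2) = (t - 4)*(t - 1)^2*(t + 1)*(t - 2)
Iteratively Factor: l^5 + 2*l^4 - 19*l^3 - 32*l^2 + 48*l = (l - 1)*(l^4 + 3*l^3 - 16*l^2 - 48*l) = (l - 1)*(l + 3)*(l^3 - 16*l) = l*(l - 1)*(l + 3)*(l^2 - 16) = l*(l - 4)*(l - 1)*(l + 3)*(l + 4)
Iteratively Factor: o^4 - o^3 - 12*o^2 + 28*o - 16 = (o + 4)*(o^3 - 5*o^2 + 8*o - 4) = (o - 2)*(o + 4)*(o^2 - 3*o + 2) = (o - 2)*(o - 1)*(o + 4)*(o - 2)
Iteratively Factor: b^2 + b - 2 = (b + 2)*(b - 1)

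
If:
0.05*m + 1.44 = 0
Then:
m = -28.80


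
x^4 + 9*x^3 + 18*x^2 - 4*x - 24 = (x - 1)*(x + 2)^2*(x + 6)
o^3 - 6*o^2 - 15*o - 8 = (o - 8)*(o + 1)^2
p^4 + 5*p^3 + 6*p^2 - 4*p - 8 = (p - 1)*(p + 2)^3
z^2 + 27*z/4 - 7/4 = (z - 1/4)*(z + 7)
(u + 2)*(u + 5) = u^2 + 7*u + 10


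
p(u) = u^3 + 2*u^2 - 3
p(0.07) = -2.99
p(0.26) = -2.85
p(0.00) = -3.00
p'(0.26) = 1.24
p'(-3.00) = 15.00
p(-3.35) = -18.15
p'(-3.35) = 20.27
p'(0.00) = 0.00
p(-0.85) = -2.17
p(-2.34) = -4.86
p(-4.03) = -35.97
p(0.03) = -3.00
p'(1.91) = 18.58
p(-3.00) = -12.00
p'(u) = 3*u^2 + 4*u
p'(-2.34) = 7.07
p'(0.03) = 0.12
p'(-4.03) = 32.60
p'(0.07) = 0.29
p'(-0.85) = -1.23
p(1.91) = 11.26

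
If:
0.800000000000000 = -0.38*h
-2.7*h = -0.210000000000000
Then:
No Solution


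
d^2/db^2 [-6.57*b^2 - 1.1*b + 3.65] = -13.1400000000000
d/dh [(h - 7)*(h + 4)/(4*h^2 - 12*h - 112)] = 0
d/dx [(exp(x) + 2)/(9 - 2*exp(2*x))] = (4*(exp(x) + 2)*exp(x) - 2*exp(2*x) + 9)*exp(x)/(2*exp(2*x) - 9)^2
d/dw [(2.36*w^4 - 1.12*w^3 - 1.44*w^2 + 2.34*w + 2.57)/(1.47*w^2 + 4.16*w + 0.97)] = (6.9384*w^5 + 27.8064*w^4 - 0.161600000000004*w^3 - 12.6894*w^2 - 10.3494*w - 8.4214)/(2.1609*w^4 + 12.2304*w^3 + 20.1574*w^2 + 8.0704*w + 0.9409)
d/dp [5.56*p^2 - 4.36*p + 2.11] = 11.12*p - 4.36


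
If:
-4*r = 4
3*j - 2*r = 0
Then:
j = -2/3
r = -1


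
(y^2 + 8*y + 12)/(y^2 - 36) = (y + 2)/(y - 6)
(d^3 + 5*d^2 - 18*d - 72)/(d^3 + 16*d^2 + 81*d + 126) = (d - 4)/(d + 7)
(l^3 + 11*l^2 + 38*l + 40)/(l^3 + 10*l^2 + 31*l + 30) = (l + 4)/(l + 3)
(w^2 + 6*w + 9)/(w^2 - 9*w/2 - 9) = 2*(w^2 + 6*w + 9)/(2*w^2 - 9*w - 18)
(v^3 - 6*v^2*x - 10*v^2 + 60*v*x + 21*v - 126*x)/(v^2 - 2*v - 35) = (v^2 - 6*v*x - 3*v + 18*x)/(v + 5)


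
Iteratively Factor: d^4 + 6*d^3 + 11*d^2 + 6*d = (d + 1)*(d^3 + 5*d^2 + 6*d) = (d + 1)*(d + 3)*(d^2 + 2*d) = (d + 1)*(d + 2)*(d + 3)*(d)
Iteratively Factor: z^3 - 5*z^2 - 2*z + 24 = (z - 3)*(z^2 - 2*z - 8) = (z - 4)*(z - 3)*(z + 2)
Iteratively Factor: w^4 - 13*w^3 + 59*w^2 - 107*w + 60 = (w - 3)*(w^3 - 10*w^2 + 29*w - 20) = (w - 4)*(w - 3)*(w^2 - 6*w + 5) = (w - 4)*(w - 3)*(w - 1)*(w - 5)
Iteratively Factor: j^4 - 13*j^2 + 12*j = (j + 4)*(j^3 - 4*j^2 + 3*j) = j*(j + 4)*(j^2 - 4*j + 3) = j*(j - 1)*(j + 4)*(j - 3)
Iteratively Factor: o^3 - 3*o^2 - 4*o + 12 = (o - 3)*(o^2 - 4) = (o - 3)*(o + 2)*(o - 2)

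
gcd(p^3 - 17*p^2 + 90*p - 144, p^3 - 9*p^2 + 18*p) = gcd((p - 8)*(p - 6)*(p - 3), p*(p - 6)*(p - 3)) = p^2 - 9*p + 18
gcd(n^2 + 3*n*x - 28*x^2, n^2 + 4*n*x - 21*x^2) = n + 7*x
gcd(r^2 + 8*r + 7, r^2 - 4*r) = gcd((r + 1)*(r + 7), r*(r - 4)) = 1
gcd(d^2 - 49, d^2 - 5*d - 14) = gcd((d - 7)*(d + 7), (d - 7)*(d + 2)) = d - 7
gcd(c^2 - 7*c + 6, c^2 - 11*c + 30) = c - 6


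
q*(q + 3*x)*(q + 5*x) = q^3 + 8*q^2*x + 15*q*x^2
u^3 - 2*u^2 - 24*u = u*(u - 6)*(u + 4)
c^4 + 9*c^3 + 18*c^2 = c^2*(c + 3)*(c + 6)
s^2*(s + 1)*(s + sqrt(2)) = s^4 + s^3 + sqrt(2)*s^3 + sqrt(2)*s^2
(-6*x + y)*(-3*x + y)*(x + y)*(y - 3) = 18*x^3*y - 54*x^3 + 9*x^2*y^2 - 27*x^2*y - 8*x*y^3 + 24*x*y^2 + y^4 - 3*y^3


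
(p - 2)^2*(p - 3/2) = p^3 - 11*p^2/2 + 10*p - 6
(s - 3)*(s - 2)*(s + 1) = s^3 - 4*s^2 + s + 6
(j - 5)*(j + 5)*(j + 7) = j^3 + 7*j^2 - 25*j - 175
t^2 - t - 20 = (t - 5)*(t + 4)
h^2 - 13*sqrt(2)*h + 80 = (h - 8*sqrt(2))*(h - 5*sqrt(2))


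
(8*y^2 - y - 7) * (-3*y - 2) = -24*y^3 - 13*y^2 + 23*y + 14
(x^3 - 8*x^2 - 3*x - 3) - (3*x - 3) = x^3 - 8*x^2 - 6*x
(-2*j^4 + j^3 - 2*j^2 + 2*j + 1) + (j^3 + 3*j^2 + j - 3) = -2*j^4 + 2*j^3 + j^2 + 3*j - 2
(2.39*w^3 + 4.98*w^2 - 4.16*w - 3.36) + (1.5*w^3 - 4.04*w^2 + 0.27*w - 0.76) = 3.89*w^3 + 0.94*w^2 - 3.89*w - 4.12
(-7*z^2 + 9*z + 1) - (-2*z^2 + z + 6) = -5*z^2 + 8*z - 5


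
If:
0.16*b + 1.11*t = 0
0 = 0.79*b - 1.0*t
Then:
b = 0.00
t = 0.00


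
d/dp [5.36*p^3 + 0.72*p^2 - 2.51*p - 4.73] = 16.08*p^2 + 1.44*p - 2.51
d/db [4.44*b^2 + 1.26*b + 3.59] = 8.88*b + 1.26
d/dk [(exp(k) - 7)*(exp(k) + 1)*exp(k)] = (3*exp(2*k) - 12*exp(k) - 7)*exp(k)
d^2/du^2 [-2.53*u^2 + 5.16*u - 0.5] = -5.06000000000000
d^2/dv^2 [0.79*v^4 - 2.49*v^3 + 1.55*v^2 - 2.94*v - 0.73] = 9.48*v^2 - 14.94*v + 3.1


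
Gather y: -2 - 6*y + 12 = 10 - 6*y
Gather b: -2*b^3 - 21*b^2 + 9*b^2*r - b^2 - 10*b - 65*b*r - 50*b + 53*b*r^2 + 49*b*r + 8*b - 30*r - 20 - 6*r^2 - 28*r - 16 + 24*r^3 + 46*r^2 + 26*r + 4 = -2*b^3 + b^2*(9*r - 22) + b*(53*r^2 - 16*r - 52) + 24*r^3 + 40*r^2 - 32*r - 32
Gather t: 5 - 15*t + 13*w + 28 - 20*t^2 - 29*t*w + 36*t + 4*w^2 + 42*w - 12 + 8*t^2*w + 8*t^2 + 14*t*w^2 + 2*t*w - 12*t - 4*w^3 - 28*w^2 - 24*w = t^2*(8*w - 12) + t*(14*w^2 - 27*w + 9) - 4*w^3 - 24*w^2 + 31*w + 21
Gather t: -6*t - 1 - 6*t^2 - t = -6*t^2 - 7*t - 1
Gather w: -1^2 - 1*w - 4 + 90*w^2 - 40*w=90*w^2 - 41*w - 5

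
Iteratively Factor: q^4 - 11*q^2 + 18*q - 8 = (q - 2)*(q^3 + 2*q^2 - 7*q + 4) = (q - 2)*(q - 1)*(q^2 + 3*q - 4) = (q - 2)*(q - 1)*(q + 4)*(q - 1)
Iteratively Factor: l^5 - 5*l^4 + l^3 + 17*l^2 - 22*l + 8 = (l - 1)*(l^4 - 4*l^3 - 3*l^2 + 14*l - 8) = (l - 1)^2*(l^3 - 3*l^2 - 6*l + 8) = (l - 4)*(l - 1)^2*(l^2 + l - 2) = (l - 4)*(l - 1)^2*(l + 2)*(l - 1)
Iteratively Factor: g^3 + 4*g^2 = (g)*(g^2 + 4*g) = g*(g + 4)*(g)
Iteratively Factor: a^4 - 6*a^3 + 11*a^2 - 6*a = (a - 2)*(a^3 - 4*a^2 + 3*a) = (a - 3)*(a - 2)*(a^2 - a) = a*(a - 3)*(a - 2)*(a - 1)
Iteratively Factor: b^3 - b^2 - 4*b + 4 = (b - 2)*(b^2 + b - 2) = (b - 2)*(b - 1)*(b + 2)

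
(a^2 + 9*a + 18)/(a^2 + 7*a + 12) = (a + 6)/(a + 4)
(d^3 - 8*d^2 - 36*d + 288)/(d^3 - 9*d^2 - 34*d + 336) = (d - 6)/(d - 7)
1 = 1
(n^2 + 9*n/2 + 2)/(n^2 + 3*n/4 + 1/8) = 4*(n + 4)/(4*n + 1)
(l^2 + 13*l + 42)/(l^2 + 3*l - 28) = (l + 6)/(l - 4)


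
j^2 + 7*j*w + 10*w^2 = (j + 2*w)*(j + 5*w)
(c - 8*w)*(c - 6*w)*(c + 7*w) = c^3 - 7*c^2*w - 50*c*w^2 + 336*w^3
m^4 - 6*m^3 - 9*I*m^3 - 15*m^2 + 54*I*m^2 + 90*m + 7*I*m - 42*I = (m - 6)*(m - 7*I)*(m - I)^2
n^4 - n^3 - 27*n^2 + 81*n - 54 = (n - 3)^2*(n - 1)*(n + 6)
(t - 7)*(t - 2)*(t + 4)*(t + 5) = t^4 - 47*t^2 - 54*t + 280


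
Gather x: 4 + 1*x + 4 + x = 2*x + 8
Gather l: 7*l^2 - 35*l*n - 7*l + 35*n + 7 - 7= 7*l^2 + l*(-35*n - 7) + 35*n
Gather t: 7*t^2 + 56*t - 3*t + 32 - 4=7*t^2 + 53*t + 28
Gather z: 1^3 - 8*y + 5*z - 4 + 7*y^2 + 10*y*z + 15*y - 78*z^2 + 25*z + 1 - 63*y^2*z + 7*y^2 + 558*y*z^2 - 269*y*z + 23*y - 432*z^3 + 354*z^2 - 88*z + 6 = 14*y^2 + 30*y - 432*z^3 + z^2*(558*y + 276) + z*(-63*y^2 - 259*y - 58) + 4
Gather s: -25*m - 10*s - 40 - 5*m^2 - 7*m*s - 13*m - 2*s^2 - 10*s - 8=-5*m^2 - 38*m - 2*s^2 + s*(-7*m - 20) - 48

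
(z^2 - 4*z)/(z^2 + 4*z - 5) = z*(z - 4)/(z^2 + 4*z - 5)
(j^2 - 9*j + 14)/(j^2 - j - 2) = (j - 7)/(j + 1)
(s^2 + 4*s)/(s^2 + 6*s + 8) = s/(s + 2)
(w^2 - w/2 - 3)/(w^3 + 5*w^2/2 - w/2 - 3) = (w - 2)/(w^2 + w - 2)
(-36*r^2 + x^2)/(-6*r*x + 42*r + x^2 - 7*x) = (6*r + x)/(x - 7)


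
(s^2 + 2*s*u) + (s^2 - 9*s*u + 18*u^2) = 2*s^2 - 7*s*u + 18*u^2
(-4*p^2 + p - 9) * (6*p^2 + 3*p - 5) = -24*p^4 - 6*p^3 - 31*p^2 - 32*p + 45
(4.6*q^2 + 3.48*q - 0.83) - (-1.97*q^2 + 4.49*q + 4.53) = 6.57*q^2 - 1.01*q - 5.36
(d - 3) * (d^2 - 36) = d^3 - 3*d^2 - 36*d + 108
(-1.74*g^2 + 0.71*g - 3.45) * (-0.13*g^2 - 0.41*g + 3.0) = 0.2262*g^4 + 0.6211*g^3 - 5.0626*g^2 + 3.5445*g - 10.35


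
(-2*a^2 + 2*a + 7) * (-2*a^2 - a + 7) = 4*a^4 - 2*a^3 - 30*a^2 + 7*a + 49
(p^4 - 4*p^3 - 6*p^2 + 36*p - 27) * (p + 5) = p^5 + p^4 - 26*p^3 + 6*p^2 + 153*p - 135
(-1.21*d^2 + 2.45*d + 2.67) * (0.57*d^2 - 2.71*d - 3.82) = -0.6897*d^4 + 4.6756*d^3 - 0.495400000000001*d^2 - 16.5947*d - 10.1994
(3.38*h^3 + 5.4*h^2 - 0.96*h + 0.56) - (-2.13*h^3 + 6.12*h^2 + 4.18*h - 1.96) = 5.51*h^3 - 0.72*h^2 - 5.14*h + 2.52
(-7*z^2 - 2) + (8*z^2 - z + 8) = z^2 - z + 6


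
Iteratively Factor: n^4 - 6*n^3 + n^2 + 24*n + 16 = (n - 4)*(n^3 - 2*n^2 - 7*n - 4) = (n - 4)^2*(n^2 + 2*n + 1) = (n - 4)^2*(n + 1)*(n + 1)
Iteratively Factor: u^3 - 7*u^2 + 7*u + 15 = (u + 1)*(u^2 - 8*u + 15) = (u - 3)*(u + 1)*(u - 5)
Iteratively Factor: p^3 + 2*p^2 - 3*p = (p - 1)*(p^2 + 3*p) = p*(p - 1)*(p + 3)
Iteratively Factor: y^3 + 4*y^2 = (y)*(y^2 + 4*y) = y^2*(y + 4)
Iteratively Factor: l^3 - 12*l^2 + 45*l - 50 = (l - 5)*(l^2 - 7*l + 10) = (l - 5)^2*(l - 2)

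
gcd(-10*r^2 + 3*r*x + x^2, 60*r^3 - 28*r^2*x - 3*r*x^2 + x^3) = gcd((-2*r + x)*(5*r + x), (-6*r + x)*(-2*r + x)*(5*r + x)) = -10*r^2 + 3*r*x + x^2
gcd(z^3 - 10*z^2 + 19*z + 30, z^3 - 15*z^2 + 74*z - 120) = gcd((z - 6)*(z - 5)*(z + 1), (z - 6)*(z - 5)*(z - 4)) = z^2 - 11*z + 30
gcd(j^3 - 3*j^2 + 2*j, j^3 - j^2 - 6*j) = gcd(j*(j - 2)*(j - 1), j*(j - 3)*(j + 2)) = j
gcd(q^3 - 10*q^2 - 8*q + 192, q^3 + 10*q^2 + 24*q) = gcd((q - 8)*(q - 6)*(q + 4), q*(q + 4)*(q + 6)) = q + 4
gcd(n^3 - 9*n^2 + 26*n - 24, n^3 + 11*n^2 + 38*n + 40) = 1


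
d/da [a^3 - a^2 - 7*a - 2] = 3*a^2 - 2*a - 7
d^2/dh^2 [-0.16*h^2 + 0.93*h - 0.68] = -0.320000000000000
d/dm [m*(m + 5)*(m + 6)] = 3*m^2 + 22*m + 30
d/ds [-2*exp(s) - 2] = -2*exp(s)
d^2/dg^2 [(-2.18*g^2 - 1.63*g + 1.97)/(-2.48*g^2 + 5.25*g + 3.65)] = (76.817504*g^3 + 45.702432*g^2 + 242.42496*g - 148.64478)/(15.252992*g^6 - 96.8688*g^5 + 137.71812*g^4 + 140.434875*g^3 - 202.689975*g^2 - 209.829375*g - 48.627125)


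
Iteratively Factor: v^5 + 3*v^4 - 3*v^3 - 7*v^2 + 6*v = (v - 1)*(v^4 + 4*v^3 + v^2 - 6*v) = (v - 1)*(v + 2)*(v^3 + 2*v^2 - 3*v) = (v - 1)*(v + 2)*(v + 3)*(v^2 - v) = (v - 1)^2*(v + 2)*(v + 3)*(v)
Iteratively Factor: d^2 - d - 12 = (d + 3)*(d - 4)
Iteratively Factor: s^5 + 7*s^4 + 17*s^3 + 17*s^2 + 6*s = (s + 1)*(s^4 + 6*s^3 + 11*s^2 + 6*s) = (s + 1)^2*(s^3 + 5*s^2 + 6*s) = (s + 1)^2*(s + 2)*(s^2 + 3*s) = s*(s + 1)^2*(s + 2)*(s + 3)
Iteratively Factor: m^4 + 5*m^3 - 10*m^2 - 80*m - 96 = (m + 4)*(m^3 + m^2 - 14*m - 24) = (m - 4)*(m + 4)*(m^2 + 5*m + 6) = (m - 4)*(m + 3)*(m + 4)*(m + 2)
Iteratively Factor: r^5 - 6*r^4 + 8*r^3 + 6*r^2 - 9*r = (r + 1)*(r^4 - 7*r^3 + 15*r^2 - 9*r) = (r - 3)*(r + 1)*(r^3 - 4*r^2 + 3*r) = (r - 3)*(r - 1)*(r + 1)*(r^2 - 3*r) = r*(r - 3)*(r - 1)*(r + 1)*(r - 3)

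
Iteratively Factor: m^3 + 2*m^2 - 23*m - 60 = (m - 5)*(m^2 + 7*m + 12) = (m - 5)*(m + 3)*(m + 4)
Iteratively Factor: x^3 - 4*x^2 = (x - 4)*(x^2) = x*(x - 4)*(x)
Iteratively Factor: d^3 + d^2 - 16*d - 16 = (d - 4)*(d^2 + 5*d + 4) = (d - 4)*(d + 4)*(d + 1)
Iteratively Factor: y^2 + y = (y)*(y + 1)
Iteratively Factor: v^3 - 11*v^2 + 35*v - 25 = (v - 5)*(v^2 - 6*v + 5) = (v - 5)*(v - 1)*(v - 5)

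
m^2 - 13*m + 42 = (m - 7)*(m - 6)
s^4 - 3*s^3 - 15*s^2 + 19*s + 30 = (s - 5)*(s - 2)*(s + 1)*(s + 3)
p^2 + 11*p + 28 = (p + 4)*(p + 7)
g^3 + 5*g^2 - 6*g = g*(g - 1)*(g + 6)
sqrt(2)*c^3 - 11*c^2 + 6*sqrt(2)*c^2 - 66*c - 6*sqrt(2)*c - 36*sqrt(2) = (c + 6)*(c - 6*sqrt(2))*(sqrt(2)*c + 1)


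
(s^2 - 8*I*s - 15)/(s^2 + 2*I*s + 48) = (s^2 - 8*I*s - 15)/(s^2 + 2*I*s + 48)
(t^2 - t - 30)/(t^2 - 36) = (t + 5)/(t + 6)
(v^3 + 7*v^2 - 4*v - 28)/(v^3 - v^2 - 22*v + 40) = (v^2 + 9*v + 14)/(v^2 + v - 20)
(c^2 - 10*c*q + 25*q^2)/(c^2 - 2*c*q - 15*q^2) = (c - 5*q)/(c + 3*q)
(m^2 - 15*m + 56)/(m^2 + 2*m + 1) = (m^2 - 15*m + 56)/(m^2 + 2*m + 1)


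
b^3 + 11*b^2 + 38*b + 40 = (b + 2)*(b + 4)*(b + 5)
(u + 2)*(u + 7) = u^2 + 9*u + 14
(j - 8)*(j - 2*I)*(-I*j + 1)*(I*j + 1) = j^4 - 8*j^3 - 2*I*j^3 + j^2 + 16*I*j^2 - 8*j - 2*I*j + 16*I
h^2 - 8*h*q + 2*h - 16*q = (h + 2)*(h - 8*q)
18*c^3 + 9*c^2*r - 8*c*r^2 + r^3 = (-6*c + r)*(-3*c + r)*(c + r)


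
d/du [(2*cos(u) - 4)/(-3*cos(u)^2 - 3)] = 2*(sin(u)^2 + 4*cos(u))*sin(u)/(3*(cos(u)^2 + 1)^2)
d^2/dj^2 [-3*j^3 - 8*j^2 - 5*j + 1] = -18*j - 16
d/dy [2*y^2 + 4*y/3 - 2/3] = 4*y + 4/3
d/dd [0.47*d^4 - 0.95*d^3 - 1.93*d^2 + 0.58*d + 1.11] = 1.88*d^3 - 2.85*d^2 - 3.86*d + 0.58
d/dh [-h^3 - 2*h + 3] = -3*h^2 - 2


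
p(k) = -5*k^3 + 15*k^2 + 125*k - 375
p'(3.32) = 59.26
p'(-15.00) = -3700.00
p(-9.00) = 3360.00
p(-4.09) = -293.24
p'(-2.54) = -47.97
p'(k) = -15*k^2 + 30*k + 125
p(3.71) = 39.89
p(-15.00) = 18000.00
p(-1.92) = -524.31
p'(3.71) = 29.84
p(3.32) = 22.36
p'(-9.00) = -1360.00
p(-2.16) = -524.63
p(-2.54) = -513.79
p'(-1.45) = 49.96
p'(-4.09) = -248.62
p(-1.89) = -523.91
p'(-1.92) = 12.10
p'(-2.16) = -9.78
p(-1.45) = -509.47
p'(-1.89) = 14.72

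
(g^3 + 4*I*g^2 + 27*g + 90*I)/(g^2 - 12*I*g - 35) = (g^2 + 9*I*g - 18)/(g - 7*I)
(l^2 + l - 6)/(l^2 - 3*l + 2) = (l + 3)/(l - 1)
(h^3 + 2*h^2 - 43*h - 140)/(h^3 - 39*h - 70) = (h + 4)/(h + 2)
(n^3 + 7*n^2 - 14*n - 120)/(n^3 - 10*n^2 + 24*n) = (n^2 + 11*n + 30)/(n*(n - 6))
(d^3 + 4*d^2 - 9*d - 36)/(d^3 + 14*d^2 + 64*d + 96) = (d^2 - 9)/(d^2 + 10*d + 24)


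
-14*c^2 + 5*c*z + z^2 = (-2*c + z)*(7*c + z)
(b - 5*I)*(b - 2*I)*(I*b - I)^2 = -b^4 + 2*b^3 + 7*I*b^3 + 9*b^2 - 14*I*b^2 - 20*b + 7*I*b + 10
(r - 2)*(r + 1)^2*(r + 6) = r^4 + 6*r^3 - 3*r^2 - 20*r - 12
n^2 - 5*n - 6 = (n - 6)*(n + 1)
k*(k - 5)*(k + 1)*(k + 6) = k^4 + 2*k^3 - 29*k^2 - 30*k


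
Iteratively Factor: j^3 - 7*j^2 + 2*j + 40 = (j - 5)*(j^2 - 2*j - 8) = (j - 5)*(j - 4)*(j + 2)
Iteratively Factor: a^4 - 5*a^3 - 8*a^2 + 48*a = (a - 4)*(a^3 - a^2 - 12*a) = a*(a - 4)*(a^2 - a - 12) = a*(a - 4)*(a + 3)*(a - 4)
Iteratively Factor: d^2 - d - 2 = (d + 1)*(d - 2)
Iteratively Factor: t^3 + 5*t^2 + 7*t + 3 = (t + 1)*(t^2 + 4*t + 3) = (t + 1)*(t + 3)*(t + 1)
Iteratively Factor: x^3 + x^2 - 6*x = (x - 2)*(x^2 + 3*x) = (x - 2)*(x + 3)*(x)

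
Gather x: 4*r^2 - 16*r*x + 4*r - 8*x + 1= 4*r^2 + 4*r + x*(-16*r - 8) + 1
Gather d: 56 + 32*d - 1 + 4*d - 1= 36*d + 54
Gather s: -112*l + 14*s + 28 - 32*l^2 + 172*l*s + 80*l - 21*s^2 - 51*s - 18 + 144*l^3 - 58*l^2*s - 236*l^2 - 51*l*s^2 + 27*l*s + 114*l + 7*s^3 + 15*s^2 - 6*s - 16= 144*l^3 - 268*l^2 + 82*l + 7*s^3 + s^2*(-51*l - 6) + s*(-58*l^2 + 199*l - 43) - 6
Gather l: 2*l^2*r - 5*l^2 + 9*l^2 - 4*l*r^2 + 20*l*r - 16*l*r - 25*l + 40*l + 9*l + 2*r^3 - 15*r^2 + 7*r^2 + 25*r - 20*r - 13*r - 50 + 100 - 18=l^2*(2*r + 4) + l*(-4*r^2 + 4*r + 24) + 2*r^3 - 8*r^2 - 8*r + 32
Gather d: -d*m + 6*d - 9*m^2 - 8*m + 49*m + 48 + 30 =d*(6 - m) - 9*m^2 + 41*m + 78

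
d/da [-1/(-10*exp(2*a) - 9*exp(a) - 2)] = (-20*exp(a) - 9)*exp(a)/(10*exp(2*a) + 9*exp(a) + 2)^2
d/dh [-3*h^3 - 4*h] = -9*h^2 - 4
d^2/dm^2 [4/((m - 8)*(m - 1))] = 8*((m - 8)^2 + (m - 8)*(m - 1) + (m - 1)^2)/((m - 8)^3*(m - 1)^3)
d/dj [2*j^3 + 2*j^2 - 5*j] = 6*j^2 + 4*j - 5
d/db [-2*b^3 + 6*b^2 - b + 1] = -6*b^2 + 12*b - 1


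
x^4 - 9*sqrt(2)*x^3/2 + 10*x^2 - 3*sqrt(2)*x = x*(x - 3*sqrt(2))*(x - sqrt(2))*(x - sqrt(2)/2)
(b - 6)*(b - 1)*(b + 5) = b^3 - 2*b^2 - 29*b + 30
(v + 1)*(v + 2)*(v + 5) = v^3 + 8*v^2 + 17*v + 10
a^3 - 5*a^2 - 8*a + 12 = (a - 6)*(a - 1)*(a + 2)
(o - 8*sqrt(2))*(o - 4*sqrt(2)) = o^2 - 12*sqrt(2)*o + 64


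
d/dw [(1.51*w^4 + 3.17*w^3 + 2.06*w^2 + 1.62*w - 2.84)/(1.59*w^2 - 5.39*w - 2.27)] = (4.8018*w^5 - 19.3764*w^4 - 47.8834*w^3 - 35.2669*w^2 - 0.321200000000005*w - 18.985)/(2.5281*w^4 - 17.1402*w^3 + 21.8335*w^2 + 24.4706*w + 5.1529)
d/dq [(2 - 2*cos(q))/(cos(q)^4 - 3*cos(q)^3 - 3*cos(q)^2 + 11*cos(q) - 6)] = 2*(-3*cos(q)^2 + 4*cos(q) + 5)*sin(q)/((cos(q) - 3)^2*(cos(q) - 1)^2*(cos(q) + 2)^2)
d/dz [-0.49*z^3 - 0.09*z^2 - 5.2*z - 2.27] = -1.47*z^2 - 0.18*z - 5.2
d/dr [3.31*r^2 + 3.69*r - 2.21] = 6.62*r + 3.69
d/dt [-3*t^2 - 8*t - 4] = -6*t - 8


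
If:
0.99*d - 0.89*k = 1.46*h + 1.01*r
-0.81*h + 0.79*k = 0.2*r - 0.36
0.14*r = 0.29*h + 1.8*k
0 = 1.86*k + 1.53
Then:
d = -6.18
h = 1.49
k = -0.82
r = -7.49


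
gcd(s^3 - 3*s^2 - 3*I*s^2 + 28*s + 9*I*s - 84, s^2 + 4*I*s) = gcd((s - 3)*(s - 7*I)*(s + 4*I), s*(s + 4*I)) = s + 4*I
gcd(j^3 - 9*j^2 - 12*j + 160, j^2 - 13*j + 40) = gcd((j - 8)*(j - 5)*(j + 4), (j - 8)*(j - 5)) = j^2 - 13*j + 40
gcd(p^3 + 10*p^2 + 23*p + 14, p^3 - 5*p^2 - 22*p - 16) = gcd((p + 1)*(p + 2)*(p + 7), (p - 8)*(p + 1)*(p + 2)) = p^2 + 3*p + 2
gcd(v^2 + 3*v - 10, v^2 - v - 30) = v + 5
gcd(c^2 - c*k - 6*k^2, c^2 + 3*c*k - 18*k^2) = c - 3*k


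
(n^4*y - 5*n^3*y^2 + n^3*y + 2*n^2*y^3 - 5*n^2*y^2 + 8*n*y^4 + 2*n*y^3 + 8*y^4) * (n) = n^5*y - 5*n^4*y^2 + n^4*y + 2*n^3*y^3 - 5*n^3*y^2 + 8*n^2*y^4 + 2*n^2*y^3 + 8*n*y^4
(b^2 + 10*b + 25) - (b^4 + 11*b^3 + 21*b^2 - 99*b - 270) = -b^4 - 11*b^3 - 20*b^2 + 109*b + 295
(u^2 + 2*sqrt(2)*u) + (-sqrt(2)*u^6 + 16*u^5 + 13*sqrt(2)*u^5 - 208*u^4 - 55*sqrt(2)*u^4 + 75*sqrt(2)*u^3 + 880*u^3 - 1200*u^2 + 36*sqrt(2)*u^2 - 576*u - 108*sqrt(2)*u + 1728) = -sqrt(2)*u^6 + 16*u^5 + 13*sqrt(2)*u^5 - 208*u^4 - 55*sqrt(2)*u^4 + 75*sqrt(2)*u^3 + 880*u^3 - 1199*u^2 + 36*sqrt(2)*u^2 - 576*u - 106*sqrt(2)*u + 1728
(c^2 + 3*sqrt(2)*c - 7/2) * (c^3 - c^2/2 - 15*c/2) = c^5 - c^4/2 + 3*sqrt(2)*c^4 - 11*c^3 - 3*sqrt(2)*c^3/2 - 45*sqrt(2)*c^2/2 + 7*c^2/4 + 105*c/4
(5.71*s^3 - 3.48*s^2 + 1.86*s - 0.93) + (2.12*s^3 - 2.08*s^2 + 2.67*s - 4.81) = 7.83*s^3 - 5.56*s^2 + 4.53*s - 5.74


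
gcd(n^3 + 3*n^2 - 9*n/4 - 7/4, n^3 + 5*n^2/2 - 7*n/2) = n^2 + 5*n/2 - 7/2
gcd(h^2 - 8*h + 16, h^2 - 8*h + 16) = h^2 - 8*h + 16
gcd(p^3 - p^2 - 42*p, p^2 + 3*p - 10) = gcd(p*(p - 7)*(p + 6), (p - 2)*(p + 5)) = 1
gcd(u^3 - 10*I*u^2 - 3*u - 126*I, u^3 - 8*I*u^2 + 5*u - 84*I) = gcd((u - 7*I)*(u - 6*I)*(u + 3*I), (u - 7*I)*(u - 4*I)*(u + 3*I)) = u^2 - 4*I*u + 21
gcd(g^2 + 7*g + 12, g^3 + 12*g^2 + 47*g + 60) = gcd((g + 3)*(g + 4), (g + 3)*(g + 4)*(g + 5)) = g^2 + 7*g + 12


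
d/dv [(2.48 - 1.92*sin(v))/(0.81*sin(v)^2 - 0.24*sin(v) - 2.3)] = (1.5552*sin(v)^2 - 4.0176*sin(v) + 5.0112)*cos(v)/(0.6561*sin(v)^4 - 0.3888*sin(v)^3 - 3.6684*sin(v)^2 + 1.104*sin(v) + 5.29)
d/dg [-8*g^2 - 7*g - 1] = -16*g - 7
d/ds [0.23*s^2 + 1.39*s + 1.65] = 0.46*s + 1.39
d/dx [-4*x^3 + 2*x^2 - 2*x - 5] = -12*x^2 + 4*x - 2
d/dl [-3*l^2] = -6*l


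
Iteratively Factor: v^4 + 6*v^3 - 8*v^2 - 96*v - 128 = (v - 4)*(v^3 + 10*v^2 + 32*v + 32) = (v - 4)*(v + 2)*(v^2 + 8*v + 16) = (v - 4)*(v + 2)*(v + 4)*(v + 4)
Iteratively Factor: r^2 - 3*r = (r)*(r - 3)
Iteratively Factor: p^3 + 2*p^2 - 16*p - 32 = (p + 4)*(p^2 - 2*p - 8) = (p + 2)*(p + 4)*(p - 4)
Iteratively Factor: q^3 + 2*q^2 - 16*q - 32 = (q + 4)*(q^2 - 2*q - 8) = (q - 4)*(q + 4)*(q + 2)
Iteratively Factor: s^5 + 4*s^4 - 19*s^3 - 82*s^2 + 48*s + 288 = (s - 4)*(s^4 + 8*s^3 + 13*s^2 - 30*s - 72) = (s - 4)*(s - 2)*(s^3 + 10*s^2 + 33*s + 36) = (s - 4)*(s - 2)*(s + 3)*(s^2 + 7*s + 12) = (s - 4)*(s - 2)*(s + 3)^2*(s + 4)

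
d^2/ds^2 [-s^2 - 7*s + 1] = -2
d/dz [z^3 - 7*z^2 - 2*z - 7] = 3*z^2 - 14*z - 2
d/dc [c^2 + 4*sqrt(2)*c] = 2*c + 4*sqrt(2)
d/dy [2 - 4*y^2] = -8*y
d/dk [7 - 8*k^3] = -24*k^2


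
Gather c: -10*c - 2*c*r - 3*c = c*(-2*r - 13)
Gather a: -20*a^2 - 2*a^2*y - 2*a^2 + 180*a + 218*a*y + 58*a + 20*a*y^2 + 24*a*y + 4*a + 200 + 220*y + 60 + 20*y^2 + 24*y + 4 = a^2*(-2*y - 22) + a*(20*y^2 + 242*y + 242) + 20*y^2 + 244*y + 264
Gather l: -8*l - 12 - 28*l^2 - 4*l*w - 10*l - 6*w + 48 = -28*l^2 + l*(-4*w - 18) - 6*w + 36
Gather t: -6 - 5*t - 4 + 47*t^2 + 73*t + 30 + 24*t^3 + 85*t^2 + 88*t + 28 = 24*t^3 + 132*t^2 + 156*t + 48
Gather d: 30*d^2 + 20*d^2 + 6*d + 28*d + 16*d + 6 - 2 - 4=50*d^2 + 50*d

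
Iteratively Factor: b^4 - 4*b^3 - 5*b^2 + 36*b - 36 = (b - 3)*(b^3 - b^2 - 8*b + 12) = (b - 3)*(b - 2)*(b^2 + b - 6) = (b - 3)*(b - 2)^2*(b + 3)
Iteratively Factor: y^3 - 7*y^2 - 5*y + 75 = (y - 5)*(y^2 - 2*y - 15) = (y - 5)*(y + 3)*(y - 5)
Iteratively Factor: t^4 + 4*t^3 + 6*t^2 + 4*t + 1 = (t + 1)*(t^3 + 3*t^2 + 3*t + 1) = (t + 1)^2*(t^2 + 2*t + 1) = (t + 1)^3*(t + 1)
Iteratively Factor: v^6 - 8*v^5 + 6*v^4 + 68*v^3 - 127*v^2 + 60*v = (v - 5)*(v^5 - 3*v^4 - 9*v^3 + 23*v^2 - 12*v) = (v - 5)*(v - 1)*(v^4 - 2*v^3 - 11*v^2 + 12*v) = v*(v - 5)*(v - 1)*(v^3 - 2*v^2 - 11*v + 12) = v*(v - 5)*(v - 4)*(v - 1)*(v^2 + 2*v - 3) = v*(v - 5)*(v - 4)*(v - 1)*(v + 3)*(v - 1)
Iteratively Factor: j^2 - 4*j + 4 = (j - 2)*(j - 2)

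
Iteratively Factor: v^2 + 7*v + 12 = (v + 4)*(v + 3)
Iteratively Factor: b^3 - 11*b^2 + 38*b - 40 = (b - 5)*(b^2 - 6*b + 8) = (b - 5)*(b - 2)*(b - 4)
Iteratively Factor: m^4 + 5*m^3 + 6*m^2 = (m + 2)*(m^3 + 3*m^2) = m*(m + 2)*(m^2 + 3*m) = m^2*(m + 2)*(m + 3)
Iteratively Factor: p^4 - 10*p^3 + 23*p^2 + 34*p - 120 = (p - 3)*(p^3 - 7*p^2 + 2*p + 40) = (p - 3)*(p + 2)*(p^2 - 9*p + 20) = (p - 5)*(p - 3)*(p + 2)*(p - 4)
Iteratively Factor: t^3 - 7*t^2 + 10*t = (t)*(t^2 - 7*t + 10) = t*(t - 5)*(t - 2)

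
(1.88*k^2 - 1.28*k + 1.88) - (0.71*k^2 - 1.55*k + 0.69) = 1.17*k^2 + 0.27*k + 1.19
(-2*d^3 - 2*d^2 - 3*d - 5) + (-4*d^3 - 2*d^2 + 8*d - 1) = -6*d^3 - 4*d^2 + 5*d - 6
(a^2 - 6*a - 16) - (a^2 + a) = -7*a - 16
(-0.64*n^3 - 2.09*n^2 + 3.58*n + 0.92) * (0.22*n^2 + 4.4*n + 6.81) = -0.1408*n^5 - 3.2758*n^4 - 12.7668*n^3 + 1.7215*n^2 + 28.4278*n + 6.2652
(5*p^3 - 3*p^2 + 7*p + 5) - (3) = 5*p^3 - 3*p^2 + 7*p + 2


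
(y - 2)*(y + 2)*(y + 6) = y^3 + 6*y^2 - 4*y - 24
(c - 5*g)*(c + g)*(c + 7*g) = c^3 + 3*c^2*g - 33*c*g^2 - 35*g^3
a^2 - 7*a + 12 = (a - 4)*(a - 3)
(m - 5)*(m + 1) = m^2 - 4*m - 5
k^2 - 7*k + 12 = (k - 4)*(k - 3)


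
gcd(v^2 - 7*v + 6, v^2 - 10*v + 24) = v - 6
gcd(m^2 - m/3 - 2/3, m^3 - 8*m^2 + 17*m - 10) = m - 1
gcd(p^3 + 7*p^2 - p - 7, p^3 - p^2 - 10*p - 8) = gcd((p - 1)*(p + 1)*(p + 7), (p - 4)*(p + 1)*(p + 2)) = p + 1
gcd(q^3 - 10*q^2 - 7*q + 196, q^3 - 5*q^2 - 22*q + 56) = q^2 - 3*q - 28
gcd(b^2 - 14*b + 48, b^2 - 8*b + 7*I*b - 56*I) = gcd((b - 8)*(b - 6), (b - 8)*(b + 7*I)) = b - 8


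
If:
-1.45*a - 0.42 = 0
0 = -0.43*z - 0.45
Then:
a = -0.29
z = -1.05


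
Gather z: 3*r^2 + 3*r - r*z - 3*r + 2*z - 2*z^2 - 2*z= 3*r^2 - r*z - 2*z^2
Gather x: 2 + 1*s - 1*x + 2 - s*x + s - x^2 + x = -s*x + 2*s - x^2 + 4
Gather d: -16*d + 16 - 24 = -16*d - 8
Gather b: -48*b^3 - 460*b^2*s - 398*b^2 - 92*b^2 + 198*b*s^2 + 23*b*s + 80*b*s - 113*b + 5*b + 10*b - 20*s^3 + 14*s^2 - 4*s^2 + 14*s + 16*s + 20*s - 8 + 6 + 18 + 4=-48*b^3 + b^2*(-460*s - 490) + b*(198*s^2 + 103*s - 98) - 20*s^3 + 10*s^2 + 50*s + 20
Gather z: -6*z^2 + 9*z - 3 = -6*z^2 + 9*z - 3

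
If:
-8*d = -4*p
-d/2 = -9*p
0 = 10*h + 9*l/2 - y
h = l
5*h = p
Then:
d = 0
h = 0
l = 0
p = 0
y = 0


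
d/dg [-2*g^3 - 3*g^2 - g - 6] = -6*g^2 - 6*g - 1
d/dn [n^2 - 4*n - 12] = 2*n - 4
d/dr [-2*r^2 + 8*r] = 8 - 4*r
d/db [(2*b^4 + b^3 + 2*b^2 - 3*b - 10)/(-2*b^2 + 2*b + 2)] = (-2*b^5 + 5*b^4/2 + 5*b^3 + b^2 - 8*b + 7/2)/(b^4 - 2*b^3 - b^2 + 2*b + 1)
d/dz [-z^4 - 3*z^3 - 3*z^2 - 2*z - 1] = -4*z^3 - 9*z^2 - 6*z - 2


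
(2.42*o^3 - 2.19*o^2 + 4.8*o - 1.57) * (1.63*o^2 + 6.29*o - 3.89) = 3.9446*o^5 + 11.6521*o^4 - 15.3649*o^3 + 36.152*o^2 - 28.5473*o + 6.1073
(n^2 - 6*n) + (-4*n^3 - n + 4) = -4*n^3 + n^2 - 7*n + 4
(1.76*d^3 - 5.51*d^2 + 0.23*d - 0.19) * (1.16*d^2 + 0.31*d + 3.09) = 2.0416*d^5 - 5.846*d^4 + 3.9971*d^3 - 17.175*d^2 + 0.6518*d - 0.5871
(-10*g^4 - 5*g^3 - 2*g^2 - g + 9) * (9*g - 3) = -90*g^5 - 15*g^4 - 3*g^3 - 3*g^2 + 84*g - 27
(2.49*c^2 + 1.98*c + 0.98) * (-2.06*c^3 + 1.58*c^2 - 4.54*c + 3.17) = -5.1294*c^5 - 0.1446*c^4 - 10.195*c^3 + 0.452500000000001*c^2 + 1.8274*c + 3.1066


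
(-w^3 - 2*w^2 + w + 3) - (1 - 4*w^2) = -w^3 + 2*w^2 + w + 2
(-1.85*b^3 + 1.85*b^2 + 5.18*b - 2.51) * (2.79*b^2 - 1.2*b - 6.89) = -5.1615*b^5 + 7.3815*b^4 + 24.9787*b^3 - 25.9654*b^2 - 32.6782*b + 17.2939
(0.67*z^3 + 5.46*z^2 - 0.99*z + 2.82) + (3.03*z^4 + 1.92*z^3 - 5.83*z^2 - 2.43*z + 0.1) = 3.03*z^4 + 2.59*z^3 - 0.37*z^2 - 3.42*z + 2.92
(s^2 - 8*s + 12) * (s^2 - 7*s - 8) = s^4 - 15*s^3 + 60*s^2 - 20*s - 96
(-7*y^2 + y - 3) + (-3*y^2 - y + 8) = 5 - 10*y^2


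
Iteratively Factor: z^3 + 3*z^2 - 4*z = (z)*(z^2 + 3*z - 4) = z*(z + 4)*(z - 1)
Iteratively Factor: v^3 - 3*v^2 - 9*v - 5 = (v - 5)*(v^2 + 2*v + 1) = (v - 5)*(v + 1)*(v + 1)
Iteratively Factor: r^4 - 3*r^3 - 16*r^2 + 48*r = (r + 4)*(r^3 - 7*r^2 + 12*r) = (r - 4)*(r + 4)*(r^2 - 3*r) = (r - 4)*(r - 3)*(r + 4)*(r)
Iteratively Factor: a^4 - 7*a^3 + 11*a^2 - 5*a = (a - 5)*(a^3 - 2*a^2 + a) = (a - 5)*(a - 1)*(a^2 - a) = a*(a - 5)*(a - 1)*(a - 1)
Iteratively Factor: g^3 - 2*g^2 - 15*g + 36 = (g + 4)*(g^2 - 6*g + 9) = (g - 3)*(g + 4)*(g - 3)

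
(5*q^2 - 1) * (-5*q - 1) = -25*q^3 - 5*q^2 + 5*q + 1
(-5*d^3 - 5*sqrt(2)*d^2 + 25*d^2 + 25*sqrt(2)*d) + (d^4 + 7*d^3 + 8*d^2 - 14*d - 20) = d^4 + 2*d^3 - 5*sqrt(2)*d^2 + 33*d^2 - 14*d + 25*sqrt(2)*d - 20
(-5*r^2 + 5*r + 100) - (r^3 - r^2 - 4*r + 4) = -r^3 - 4*r^2 + 9*r + 96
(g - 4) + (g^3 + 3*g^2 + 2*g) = g^3 + 3*g^2 + 3*g - 4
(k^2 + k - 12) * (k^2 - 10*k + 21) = k^4 - 9*k^3 - k^2 + 141*k - 252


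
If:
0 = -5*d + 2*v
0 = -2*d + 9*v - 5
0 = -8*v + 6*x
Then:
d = 10/41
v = 25/41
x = 100/123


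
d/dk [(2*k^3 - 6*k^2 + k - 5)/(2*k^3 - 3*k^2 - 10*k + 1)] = (6*k^4 - 44*k^3 + 99*k^2 - 42*k - 49)/(4*k^6 - 12*k^5 - 31*k^4 + 64*k^3 + 94*k^2 - 20*k + 1)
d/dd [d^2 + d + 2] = 2*d + 1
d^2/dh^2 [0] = 0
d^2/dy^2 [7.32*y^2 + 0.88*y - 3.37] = 14.6400000000000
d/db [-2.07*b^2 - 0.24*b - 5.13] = -4.14*b - 0.24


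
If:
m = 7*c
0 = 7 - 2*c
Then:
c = 7/2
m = 49/2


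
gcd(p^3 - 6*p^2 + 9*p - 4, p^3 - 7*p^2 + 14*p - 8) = p^2 - 5*p + 4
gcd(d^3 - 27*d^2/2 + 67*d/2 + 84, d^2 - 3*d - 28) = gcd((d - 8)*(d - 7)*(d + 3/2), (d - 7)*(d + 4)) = d - 7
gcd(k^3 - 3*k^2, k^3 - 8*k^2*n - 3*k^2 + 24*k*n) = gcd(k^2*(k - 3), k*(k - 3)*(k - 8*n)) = k^2 - 3*k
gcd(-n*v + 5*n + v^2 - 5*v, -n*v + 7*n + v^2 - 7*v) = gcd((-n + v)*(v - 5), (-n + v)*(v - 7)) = -n + v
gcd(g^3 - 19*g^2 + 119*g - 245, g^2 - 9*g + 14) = g - 7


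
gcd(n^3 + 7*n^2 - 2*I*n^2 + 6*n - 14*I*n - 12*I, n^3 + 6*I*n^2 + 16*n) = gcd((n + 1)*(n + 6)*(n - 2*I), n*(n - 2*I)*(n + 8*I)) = n - 2*I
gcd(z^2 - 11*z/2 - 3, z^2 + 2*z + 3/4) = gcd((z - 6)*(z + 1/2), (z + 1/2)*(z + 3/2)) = z + 1/2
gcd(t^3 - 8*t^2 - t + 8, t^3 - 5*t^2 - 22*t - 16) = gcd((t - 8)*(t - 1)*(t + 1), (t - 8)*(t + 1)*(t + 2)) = t^2 - 7*t - 8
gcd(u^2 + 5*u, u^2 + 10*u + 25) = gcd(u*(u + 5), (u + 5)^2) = u + 5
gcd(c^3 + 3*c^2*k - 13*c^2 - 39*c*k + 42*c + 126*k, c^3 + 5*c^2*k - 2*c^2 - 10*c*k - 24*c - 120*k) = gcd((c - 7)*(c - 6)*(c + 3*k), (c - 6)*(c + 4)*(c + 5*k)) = c - 6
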